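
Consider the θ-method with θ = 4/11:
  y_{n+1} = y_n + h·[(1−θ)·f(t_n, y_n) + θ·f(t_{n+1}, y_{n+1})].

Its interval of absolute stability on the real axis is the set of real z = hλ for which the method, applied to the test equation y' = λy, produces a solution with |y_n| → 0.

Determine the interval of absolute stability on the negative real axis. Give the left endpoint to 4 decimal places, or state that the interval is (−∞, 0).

(-7.3333, 0).

With y'=λy (z=hλ):
  y_{n+1} = y_n + z·[7/11·y_n + 4/11·y_{n+1}] ⇒ (1 − 4/11z)y_{n+1} = (1 + 7/11z)y_n
  Hence R(z) = (1 + 7/11z)/(1 − 4/11z).

Find x<0 with |R(x)|<1.
x=-1.36: |R|=0.0900
R=−1: 1+7/11x = −1+4/11x ⇒ -3/11x=2 ⇒ x=2/(-3/11)=-7.3333
Confirm numerically:
  x=-5.339: |R|=0.81509 <1
  x=-5.147: |R|=0.79236 <1
  x=-4.346: |R|=0.68426 <1
  x=-7.741: |R|=1.02914 >1
  x=-7.737: |R|=1.02887 >1
  x=-7.685: |R|=1.02528 >1
So |R|<1 on (-7.3333, 0).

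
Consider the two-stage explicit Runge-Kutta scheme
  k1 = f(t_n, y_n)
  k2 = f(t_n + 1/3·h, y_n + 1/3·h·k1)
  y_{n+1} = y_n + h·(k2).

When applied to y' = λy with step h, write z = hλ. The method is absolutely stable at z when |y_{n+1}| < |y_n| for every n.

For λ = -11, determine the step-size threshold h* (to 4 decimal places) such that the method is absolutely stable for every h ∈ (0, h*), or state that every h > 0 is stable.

(-3.0000,0); λ=-11 ⇒ h* = (3)/11 = 0.2727.

With y'=λy (z=hλ):
  k1=λy_n ⇒ h·k1=z·y_n;  k2=λ(1+1/3z)y_n ⇒ h·k2=z(1+1/3z)y_n
  y_{n+1}/y_n = 1 + z(1+1/3z) = 1 + z + 1/3z²
  so R(z) = 1 + z + 1/3z².

Boundary: |R(x)|=1, x<0.
x=-0.34: |R|=0.6985
R=1: x+1/3x²=0 ⇒ x=−3=-3.0000; min R=1−1/(4·1/3)=0.2500>−1
Confirm numerically:
  x=-2.261: |R|=0.44304 <1
  x=-1.712: |R|=0.26498 <1
  x=-1.613: |R|=0.25426 <1
  x=-3.585: |R|=1.69907 >1
  x=-3.373: |R|=1.41938 >1
  x=-3.255: |R|=1.27668 >1
Interval (-3.0000, 0).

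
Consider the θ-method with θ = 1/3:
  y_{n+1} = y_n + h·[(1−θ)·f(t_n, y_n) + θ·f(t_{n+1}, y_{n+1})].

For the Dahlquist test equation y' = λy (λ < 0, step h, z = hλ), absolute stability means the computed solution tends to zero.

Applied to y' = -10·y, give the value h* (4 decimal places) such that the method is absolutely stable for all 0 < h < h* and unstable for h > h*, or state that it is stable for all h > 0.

(-6.0000,0); λ=-10 ⇒ h* = (6)/10 = 0.6000.

With y'=λy (z=hλ):
  y_{n+1} = y_n + z·[2/3·y_n + 1/3·y_{n+1}] ⇒ (1 − 1/3z)y_{n+1} = (1 + 2/3z)y_n
  R(z) = (1 + 2/3z)/(1 − 1/3z).

Solve |R(x)|<1 on ℝ⁻.
x=-0.98: |R|=0.2613
R=−1: 1+2/3x = −1+1/3x ⇒ -1/3x=2 ⇒ x=2/(-1/3)=-6.0000
Confirm numerically:
  x=-5.711: |R|=0.96682 <1
  x=-5.385: |R|=0.92665 <1
  x=-3.602: |R|=0.63678 <1
  x=-6.118: |R|=1.01294 >1
  x=-6.082: |R|=1.00903 >1
Interval (-6.0000, 0).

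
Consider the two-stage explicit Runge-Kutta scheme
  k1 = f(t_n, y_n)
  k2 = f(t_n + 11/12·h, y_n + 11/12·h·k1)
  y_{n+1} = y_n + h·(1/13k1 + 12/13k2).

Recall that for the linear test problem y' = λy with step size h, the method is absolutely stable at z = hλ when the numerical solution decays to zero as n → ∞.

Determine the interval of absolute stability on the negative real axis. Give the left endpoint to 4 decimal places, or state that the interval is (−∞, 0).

On y'=λy, z=hλ:
  k1=λy_n ⇒ h·k1=z·y_n;  k2=λ(1+11/12z)y_n ⇒ h·k2=z(1+11/12z)y_n
  y_{n+1}/y_n = 1 + 1/13z + 12/13z(1+11/12z) = 1 + z + 11/13z²
  Hence R(z) = 1 + z + 11/13z².

Solve |R(x)|<1 on ℝ⁻.
x=-0.62: |R|=0.7053
R=1: x+11/13x²=0 ⇒ x=−13/11=-1.1818; min R=1−1/(4·11/13)=0.7045>−1
Confirm numerically:
  x=-1.122: |R|=0.94321 <1
  x=-1.017: |R|=0.85817 <1
  x=-0.818: |R|=0.74818 <1
  x=-1.462: |R|=1.34661 >1
  x=-1.261: |R|=1.08449 >1
Interval (-1.1818, 0).

z∈(-1.1818,0).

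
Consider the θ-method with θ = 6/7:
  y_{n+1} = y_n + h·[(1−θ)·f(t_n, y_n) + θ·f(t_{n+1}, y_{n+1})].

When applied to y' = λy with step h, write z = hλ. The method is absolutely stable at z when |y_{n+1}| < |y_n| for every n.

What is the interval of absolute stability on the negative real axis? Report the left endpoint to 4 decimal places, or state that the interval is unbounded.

On y'=λy, z=hλ:
  y_{n+1} = y_n + z·[1/7·y_n + 6/7·y_{n+1}] ⇒ (1 − 6/7z)y_{n+1} = (1 + 1/7z)y_n
  ⇒ R(z) = (1 + 1/7z)/(1 − 6/7z).

Boundary: |R(x)|=1, x<0.
x=-1.44: |R|=0.3555
x=-2: |R|=0.2632
x=-10: |R|=0.0448
x=-100: |R|=0.1532
θ=6/7≥1/2 ⇒ |1+1/7x|<|1−6/7x| ∀x<0 ⇒ stable on all of ℝ⁻.

interval (−∞, 0).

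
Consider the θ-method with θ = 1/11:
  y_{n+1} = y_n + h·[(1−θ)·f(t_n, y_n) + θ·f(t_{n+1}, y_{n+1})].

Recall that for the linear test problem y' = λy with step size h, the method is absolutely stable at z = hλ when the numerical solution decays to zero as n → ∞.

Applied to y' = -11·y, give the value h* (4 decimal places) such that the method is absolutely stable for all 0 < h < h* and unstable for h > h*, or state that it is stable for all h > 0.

(-2.4444,0); λ=-11 ⇒ h* = (22/9)/11 = 0.2222.

Set f=λy, z=hλ:
  y_{n+1} = y_n + z·[10/11·y_n + 1/11·y_{n+1}] ⇒ (1 − 1/11z)y_{n+1} = (1 + 10/11z)y_n
  Hence R(z) = (1 + 10/11z)/(1 − 1/11z).

Find x<0 with |R(x)|<1.
x=-0.75: |R|=0.2979
R=−1: 1+10/11x = −1+1/11x ⇒ -9/11x=2 ⇒ x=2/(-9/11)=-2.4444
Confirm numerically:
  x=-2.389: |R|=0.96273 <1
  x=-1.923: |R|=0.63685 <1
  x=-1.562: |R|=0.36778 <1
  x=-2.760: |R|=1.20640 >1
  x=-2.671: |R|=1.14915 >1
So |R|<1 on (-2.4444, 0).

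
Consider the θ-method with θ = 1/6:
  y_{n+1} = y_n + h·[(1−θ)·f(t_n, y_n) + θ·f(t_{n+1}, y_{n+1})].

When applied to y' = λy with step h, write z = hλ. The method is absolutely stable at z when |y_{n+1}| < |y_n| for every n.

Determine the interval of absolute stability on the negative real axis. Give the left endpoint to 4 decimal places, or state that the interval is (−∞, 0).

On y'=λy, z=hλ:
  y_{n+1} = y_n + z·[5/6·y_n + 1/6·y_{n+1}] ⇒ (1 − 1/6z)y_{n+1} = (1 + 5/6z)y_n
  R(z) = (1 + 5/6z)/(1 − 1/6z).

Solve |R(x)|<1 on ℝ⁻.
x=-0.32: |R|=0.6962
R=−1: 1+5/6x = −1+1/6x ⇒ -2/3x=2 ⇒ x=2/(-2/3)=-3.0000
Confirm numerically:
  x=-2.006: |R|=0.50337 <1
  x=-1.749: |R|=0.35424 <1
  x=-1.377: |R|=0.11997 <1
  x=-3.489: |R|=1.20613 >1
  x=-3.162: |R|=1.07073 >1
  x=-3.069: |R|=1.03043 >1
Stable set (-3.0000, 0).

(-3.0000, 0).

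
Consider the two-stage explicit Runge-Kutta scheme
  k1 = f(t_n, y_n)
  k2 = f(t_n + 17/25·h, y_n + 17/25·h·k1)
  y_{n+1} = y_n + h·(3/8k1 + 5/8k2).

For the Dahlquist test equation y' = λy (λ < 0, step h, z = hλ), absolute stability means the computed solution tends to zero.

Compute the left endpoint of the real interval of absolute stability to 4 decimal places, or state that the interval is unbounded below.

z* = -2.3529.

With y'=λy (z=hλ):
  k1=λy_n ⇒ h·k1=z·y_n;  k2=λ(1+17/25z)y_n ⇒ h·k2=z(1+17/25z)y_n
  y_{n+1}/y_n = 1 + 3/8z + 5/8z(1+17/25z) = 1 + z + 17/40z²
  so R(z) = 1 + z + 17/40z².

Find x<0 with |R(x)|<1.
x=-1.15: |R|=0.4121
R=1: x+17/40x²=0 ⇒ x=−40/17=-2.3529; min R=1−1/(4·17/40)=0.4118>−1
Confirm numerically:
  x=-2.316: |R|=0.96364 <1
  x=-1.957: |R|=0.67069 <1
  x=-1.500: |R|=0.45625 <1
  x=-2.738: |R|=1.44807 >1
  x=-2.464: |R|=1.11630 >1
Interval (-2.3529, 0).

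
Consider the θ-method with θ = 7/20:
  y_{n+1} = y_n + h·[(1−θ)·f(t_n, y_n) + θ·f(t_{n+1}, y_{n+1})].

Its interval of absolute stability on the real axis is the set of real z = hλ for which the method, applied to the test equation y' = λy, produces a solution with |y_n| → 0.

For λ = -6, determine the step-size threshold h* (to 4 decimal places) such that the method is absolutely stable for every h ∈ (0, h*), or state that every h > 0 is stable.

(-6.6667,0); λ=-6 ⇒ h* = (20/3)/6 = 1.1111.

On y'=λy, z=hλ:
  y_{n+1} = y_n + z·[13/20·y_n + 7/20·y_{n+1}] ⇒ (1 − 7/20z)y_{n+1} = (1 + 13/20z)y_n
  ⇒ R(z) = (1 + 13/20z)/(1 − 7/20z).

Solve |R(x)|<1 on ℝ⁻.
x=-1.39: |R|=0.0649
R=−1: 1+13/20x = −1+7/20x ⇒ -3/10x=2 ⇒ x=2/(-3/10)=-6.6667
Confirm numerically:
  x=-4.753: |R|=0.78446 <1
  x=-4.577: |R|=0.75907 <1
  x=-3.385: |R|=0.54938 <1
  x=-3.302: |R|=0.53175 <1
  x=-7.213: |R|=1.04650 >1
  x=-7.010: |R|=1.02982 >1
  x=-6.989: |R|=1.02806 >1
So |R|<1 on (-6.6667, 0).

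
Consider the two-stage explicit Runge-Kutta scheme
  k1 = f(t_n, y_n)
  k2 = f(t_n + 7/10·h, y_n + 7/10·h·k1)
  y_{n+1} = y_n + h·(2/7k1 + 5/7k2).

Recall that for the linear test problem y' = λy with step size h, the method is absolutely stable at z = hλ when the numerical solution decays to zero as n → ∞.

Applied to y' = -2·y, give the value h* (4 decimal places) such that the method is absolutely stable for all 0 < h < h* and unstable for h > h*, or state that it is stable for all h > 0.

On y'=λy, z=hλ:
  k1=λy_n ⇒ h·k1=z·y_n;  k2=λ(1+7/10z)y_n ⇒ h·k2=z(1+7/10z)y_n
  y_{n+1}/y_n = 1 + 2/7z + 5/7z(1+7/10z) = 1 + z + 1/2z²
  Hence R(z) = 1 + z + 1/2z².

Solve |R(x)|<1 on ℝ⁻.
x=-1.74: |R|=0.7738
R=1: x+1/2x²=0 ⇒ x=−2=-2.0000; min R=1−1/(4·1/2)=0.5000>−1
Confirm numerically:
  x=-1.839: |R|=0.85196 <1
  x=-1.477: |R|=0.61376 <1
  x=-1.453: |R|=0.60260 <1
  x=-1.323: |R|=0.55216 <1
  x=-2.341: |R|=1.39914 >1
  x=-2.256: |R|=1.28877 >1
  x=-2.227: |R|=1.25276 >1
Stable set (-2.0000, 0).

(-2.0000,0); λ=-2 ⇒ h* = (2)/2 = 1.0000.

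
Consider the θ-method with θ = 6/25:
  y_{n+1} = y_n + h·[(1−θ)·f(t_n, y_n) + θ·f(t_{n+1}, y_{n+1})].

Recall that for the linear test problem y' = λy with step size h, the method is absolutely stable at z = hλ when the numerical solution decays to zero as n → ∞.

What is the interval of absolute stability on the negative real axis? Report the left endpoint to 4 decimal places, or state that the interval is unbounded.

Set f=λy, z=hλ:
  y_{n+1} = y_n + z·[19/25·y_n + 6/25·y_{n+1}] ⇒ (1 − 6/25z)y_{n+1} = (1 + 19/25z)y_n
  so R(z) = (1 + 19/25z)/(1 − 6/25z).

Boundary: |R(x)|=1, x<0.
x=-1.26: |R|=0.0326
R=−1: 1+19/25x = −1+6/25x ⇒ -13/25x=2 ⇒ x=2/(-13/25)=-3.8462
Confirm numerically:
  x=-3.664: |R|=0.94960 <1
  x=-2.806: |R|=0.67679 <1
  x=-2.482: |R|=0.55545 <1
  x=-2.471: |R|=0.55112 <1
  x=-4.407: |R|=1.14173 >1
  x=-4.288: |R|=1.11323 >1
Interval (-3.8462, 0).

(-3.8462, 0).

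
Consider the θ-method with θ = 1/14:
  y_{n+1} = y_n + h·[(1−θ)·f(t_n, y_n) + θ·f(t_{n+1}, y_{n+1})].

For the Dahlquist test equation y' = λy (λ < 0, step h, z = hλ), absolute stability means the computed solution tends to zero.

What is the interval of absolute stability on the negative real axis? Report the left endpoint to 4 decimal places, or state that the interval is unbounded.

(-2.3333, 0).

With y'=λy (z=hλ):
  y_{n+1} = y_n + z·[13/14·y_n + 1/14·y_{n+1}] ⇒ (1 − 1/14z)y_{n+1} = (1 + 13/14z)y_n
  R(z) = (1 + 13/14z)/(1 − 1/14z).

Solve |R(x)|<1 on ℝ⁻.
x=-0.87: |R|=0.1809
R=−1: 1+13/14x = −1+1/14x ⇒ -6/7x=2 ⇒ x=2/(-6/7)=-2.3333
Confirm numerically:
  x=-2.202: |R|=0.90273 <1
  x=-1.925: |R|=0.69231 <1
  x=-1.576: |R|=0.41654 <1
  x=-2.541: |R|=1.15066 >1
  x=-2.512: |R|=1.12984 >1
Interval (-2.3333, 0).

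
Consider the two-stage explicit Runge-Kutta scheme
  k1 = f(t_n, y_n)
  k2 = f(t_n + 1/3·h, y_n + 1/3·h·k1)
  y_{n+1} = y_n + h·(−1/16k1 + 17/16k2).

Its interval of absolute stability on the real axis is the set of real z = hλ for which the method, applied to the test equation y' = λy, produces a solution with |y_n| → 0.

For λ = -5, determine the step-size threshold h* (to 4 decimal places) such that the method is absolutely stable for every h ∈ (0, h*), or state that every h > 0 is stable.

On y'=λy, z=hλ:
  k1=λy_n ⇒ h·k1=z·y_n;  k2=λ(1+1/3z)y_n ⇒ h·k2=z(1+1/3z)y_n
  y_{n+1}/y_n = 1 − 1/16z + 17/16z(1+1/3z) = 1 + z + 17/48z²
  ⇒ R(z) = 1 + z + 17/48z².

Need |R(x)|<1, x<0.
x=-0.67: |R|=0.4890
R=1: x+17/48x²=0 ⇒ x=−48/17=-2.8235; min R=1−1/(4·17/48)=0.2941>−1
Confirm numerically:
  x=-2.503: |R|=0.71586 <1
  x=-2.426: |R|=0.65844 <1
  x=-2.352: |R|=0.60722 <1
  x=-3.312: |R|=1.57298 >1
  x=-3.194: |R|=1.41908 >1
  x=-2.942: |R|=1.12344 >1
So |R|<1 on (-2.8235, 0).

(-2.8235,0); λ=-5 ⇒ h* = (48/17)/5 = 0.5647.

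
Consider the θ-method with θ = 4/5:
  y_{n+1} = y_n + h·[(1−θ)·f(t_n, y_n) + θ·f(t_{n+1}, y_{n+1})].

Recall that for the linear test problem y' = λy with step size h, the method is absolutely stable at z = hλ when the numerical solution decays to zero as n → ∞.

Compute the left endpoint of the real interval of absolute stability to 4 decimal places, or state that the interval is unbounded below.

With y'=λy (z=hλ):
  y_{n+1} = y_n + z·[1/5·y_n + 4/5·y_{n+1}] ⇒ (1 − 4/5z)y_{n+1} = (1 + 1/5z)y_n
  so R(z) = (1 + 1/5z)/(1 − 4/5z).

Need |R(x)|<1, x<0.
x=-0.43: |R|=0.6801
x=-2: |R|=0.2308
x=-10: |R|=0.1111
x=-100: |R|=0.2346
θ=4/5≥1/2 ⇒ |1+1/5x|<|1−4/5x| ∀x<0 ⇒ stable on all of ℝ⁻.

(−∞, 0) — no finite endpoint.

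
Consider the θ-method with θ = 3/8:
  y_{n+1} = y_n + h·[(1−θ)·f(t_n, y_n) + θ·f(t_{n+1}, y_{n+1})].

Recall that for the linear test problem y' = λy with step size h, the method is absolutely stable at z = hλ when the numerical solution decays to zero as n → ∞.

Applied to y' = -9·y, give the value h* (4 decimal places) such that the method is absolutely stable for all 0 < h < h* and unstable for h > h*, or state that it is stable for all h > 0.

(-8.0000,0); λ=-9 ⇒ h* = (8)/9 = 0.8889.

On y'=λy, z=hλ:
  y_{n+1} = y_n + z·[5/8·y_n + 3/8·y_{n+1}] ⇒ (1 − 3/8z)y_{n+1} = (1 + 5/8z)y_n
  Hence R(z) = (1 + 5/8z)/(1 − 3/8z).

Solve |R(x)|<1 on ℝ⁻.
x=-1.64: |R|=0.0155
R=−1: 1+5/8x = −1+3/8x ⇒ -1/4x=2 ⇒ x=2/(-1/4)=-8.0000
Confirm numerically:
  x=-5.992: |R|=0.84540 <1
  x=-4.450: |R|=0.66745 <1
  x=-4.189: |R|=0.62941 <1
  x=-8.490: |R|=1.02928 >1
  x=-8.132: |R|=1.00815 >1
Stable set (-8.0000, 0).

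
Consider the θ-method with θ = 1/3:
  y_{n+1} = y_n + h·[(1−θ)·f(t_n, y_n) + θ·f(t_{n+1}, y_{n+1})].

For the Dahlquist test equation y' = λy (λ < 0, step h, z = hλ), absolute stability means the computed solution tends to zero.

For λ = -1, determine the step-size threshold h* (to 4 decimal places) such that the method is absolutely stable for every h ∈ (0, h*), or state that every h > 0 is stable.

(-6.0000,0); λ=-1 ⇒ h* = (6)/1 = 6.0000.

With y'=λy (z=hλ):
  y_{n+1} = y_n + z·[2/3·y_n + 1/3·y_{n+1}] ⇒ (1 − 1/3z)y_{n+1} = (1 + 2/3z)y_n
  ⇒ R(z) = (1 + 2/3z)/(1 − 1/3z).

Solve |R(x)|<1 on ℝ⁻.
x=-1.09: |R|=0.2005
R=−1: 1+2/3x = −1+1/3x ⇒ -1/3x=2 ⇒ x=2/(-1/3)=-6.0000
Confirm numerically:
  x=-5.593: |R|=0.95264 <1
  x=-3.853: |R|=0.68671 <1
  x=-3.427: |R|=0.59966 <1
  x=-2.787: |R|=0.44479 <1
  x=-6.536: |R|=1.05621 >1
  x=-6.251: |R|=1.02713 >1
  x=-6.242: |R|=1.02618 >1
So |R|<1 on (-6.0000, 0).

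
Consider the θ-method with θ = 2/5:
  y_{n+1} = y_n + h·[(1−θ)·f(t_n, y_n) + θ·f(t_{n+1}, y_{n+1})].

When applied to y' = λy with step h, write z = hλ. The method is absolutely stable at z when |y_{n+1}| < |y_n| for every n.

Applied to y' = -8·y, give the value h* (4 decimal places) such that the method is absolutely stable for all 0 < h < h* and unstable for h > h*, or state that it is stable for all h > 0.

(-10.0000,0); λ=-8 ⇒ h* = (10)/8 = 1.2500.

Set f=λy, z=hλ:
  y_{n+1} = y_n + z·[3/5·y_n + 2/5·y_{n+1}] ⇒ (1 − 2/5z)y_{n+1} = (1 + 3/5z)y_n
  R(z) = (1 + 3/5z)/(1 − 2/5z).

Need |R(x)|<1, x<0.
x=-0.52: |R|=0.5695
R=−1: 1+3/5x = −1+2/5x ⇒ -1/5x=2 ⇒ x=2/(-1/5)=-10.0000
Confirm numerically:
  x=-8.530: |R|=0.93336 <1
  x=-8.253: |R|=0.91877 <1
  x=-7.366: |R|=0.86651 <1
  x=-10.121: |R|=1.00479 >1
  x=-10.073: |R|=1.00290 >1
So |R|<1 on (-10.0000, 0).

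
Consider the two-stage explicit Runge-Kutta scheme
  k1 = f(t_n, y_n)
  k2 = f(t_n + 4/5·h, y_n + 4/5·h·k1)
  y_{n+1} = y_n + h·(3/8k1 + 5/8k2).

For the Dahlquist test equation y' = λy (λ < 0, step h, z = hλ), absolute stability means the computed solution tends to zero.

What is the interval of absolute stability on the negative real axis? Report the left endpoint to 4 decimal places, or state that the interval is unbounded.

Set f=λy, z=hλ:
  k1=λy_n ⇒ h·k1=z·y_n;  k2=λ(1+4/5z)y_n ⇒ h·k2=z(1+4/5z)y_n
  y_{n+1}/y_n = 1 + 3/8z + 5/8z(1+4/5z) = 1 + z + 1/2z²
  ⇒ R(z) = 1 + z + 1/2z².

Solve |R(x)|<1 on ℝ⁻.
x=-1.65: |R|=0.7112
R=1: x+1/2x²=0 ⇒ x=−2=-2.0000; min R=1−1/(4·1/2)=0.5000>−1
Confirm numerically:
  x=-1.566: |R|=0.66018 <1
  x=-1.465: |R|=0.60811 <1
  x=-1.330: |R|=0.55445 <1
  x=-1.117: |R|=0.50684 <1
  x=-2.592: |R|=1.76723 >1
  x=-2.263: |R|=1.29758 >1
Stable set (-2.0000, 0).

(-2.0000, 0).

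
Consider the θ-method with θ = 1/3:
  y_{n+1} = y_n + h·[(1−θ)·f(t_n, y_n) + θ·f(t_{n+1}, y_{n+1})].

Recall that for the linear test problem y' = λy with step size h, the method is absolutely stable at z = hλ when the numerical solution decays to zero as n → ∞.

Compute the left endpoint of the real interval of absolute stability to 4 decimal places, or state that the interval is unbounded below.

Set f=λy, z=hλ:
  y_{n+1} = y_n + z·[2/3·y_n + 1/3·y_{n+1}] ⇒ (1 − 1/3z)y_{n+1} = (1 + 2/3z)y_n
  so R(z) = (1 + 2/3z)/(1 − 1/3z).

Solve |R(x)|<1 on ℝ⁻.
x=-0.86: |R|=0.3316
R=−1: 1+2/3x = −1+1/3x ⇒ -1/3x=2 ⇒ x=2/(-1/3)=-6.0000
Confirm numerically:
  x=-5.408: |R|=0.92959 <1
  x=-4.792: |R|=0.84497 <1
  x=-3.979: |R|=0.71042 <1
  x=-3.813: |R|=0.67900 <1
  x=-6.516: |R|=1.05422 >1
  x=-6.496: |R|=1.05223 >1
  x=-6.216: |R|=1.02344 >1
So |R|<1 on (-6.0000, 0).

left endpoint -6.0000.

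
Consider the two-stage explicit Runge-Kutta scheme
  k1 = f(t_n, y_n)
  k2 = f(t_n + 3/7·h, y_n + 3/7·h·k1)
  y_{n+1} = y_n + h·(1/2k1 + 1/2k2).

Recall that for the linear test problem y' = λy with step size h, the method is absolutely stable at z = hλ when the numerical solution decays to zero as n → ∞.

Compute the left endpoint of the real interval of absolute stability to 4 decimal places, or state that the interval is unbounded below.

Test eqn y'=λy, z=hλ:
  k1=λy_n ⇒ h·k1=z·y_n;  k2=λ(1+3/7z)y_n ⇒ h·k2=z(1+3/7z)y_n
  y_{n+1}/y_n = 1 + 1/2z + 1/2z(1+3/7z) = 1 + z + 3/14z²
  ⇒ R(z) = 1 + z + 3/14z².

Boundary: |R(x)|=1, x<0.
x=-1.31: |R|=0.0577
R=1: x+3/14x²=0 ⇒ x=−14/3=-4.6667; min R=1−1/(4·3/14)=-0.1667>−1
Confirm numerically:
  x=-4.593: |R|=0.92750 <1
  x=-4.344: |R|=0.69964 <1
  x=-4.302: |R|=0.66383 <1
  x=-2.939: |R|=0.08806 <1
  x=-5.080: |R|=1.44994 >1
  x=-4.997: |R|=1.35372 >1
Interval (-4.6667, 0).

left endpoint -4.6667.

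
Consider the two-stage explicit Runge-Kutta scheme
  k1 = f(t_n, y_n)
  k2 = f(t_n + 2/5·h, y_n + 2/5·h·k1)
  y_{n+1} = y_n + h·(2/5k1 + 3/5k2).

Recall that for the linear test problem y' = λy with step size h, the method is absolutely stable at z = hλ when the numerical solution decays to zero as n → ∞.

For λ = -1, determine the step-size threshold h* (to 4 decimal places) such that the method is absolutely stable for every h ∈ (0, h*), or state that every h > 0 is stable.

(-4.1667,0); λ=-1 ⇒ h* = (25/6)/1 = 4.1667.

Test eqn y'=λy, z=hλ:
  k1=λy_n ⇒ h·k1=z·y_n;  k2=λ(1+2/5z)y_n ⇒ h·k2=z(1+2/5z)y_n
  y_{n+1}/y_n = 1 + 2/5z + 3/5z(1+2/5z) = 1 + z + 6/25z²
  R(z) = 1 + z + 6/25z².

Boundary: |R(x)|=1, x<0.
x=-0.42: |R|=0.6223
R=1: x+6/25x²=0 ⇒ x=−25/6=-4.1667; min R=1−1/(4·6/25)=-0.0417>−1
Confirm numerically:
  x=-3.152: |R|=0.23242 <1
  x=-2.670: |R|=0.04094 <1
  x=-2.571: |R|=0.01541 <1
  x=-1.915: |R|=0.03487 <1
  x=-4.581: |R|=1.45553 >1
  x=-4.544: |R|=1.41150 >1
Stable set (-4.1667, 0).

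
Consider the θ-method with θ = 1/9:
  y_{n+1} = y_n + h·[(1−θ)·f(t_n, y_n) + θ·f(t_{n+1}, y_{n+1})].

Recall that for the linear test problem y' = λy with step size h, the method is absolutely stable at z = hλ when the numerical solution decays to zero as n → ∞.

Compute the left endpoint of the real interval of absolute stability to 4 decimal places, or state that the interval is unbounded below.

z* = -2.5714.

Set f=λy, z=hλ:
  y_{n+1} = y_n + z·[8/9·y_n + 1/9·y_{n+1}] ⇒ (1 − 1/9z)y_{n+1} = (1 + 8/9z)y_n
  Hence R(z) = (1 + 8/9z)/(1 − 1/9z).

Find x<0 with |R(x)|<1.
x=-0.55: |R|=0.4817
R=−1: 1+8/9x = −1+1/9x ⇒ -7/9x=2 ⇒ x=2/(-7/9)=-2.5714
Confirm numerically:
  x=-2.011: |R|=0.64372 <1
  x=-1.853: |R|=0.53663 <1
  x=-1.808: |R|=0.50555 <1
  x=-1.165: |R|=0.03148 <1
  x=-2.928: |R|=1.20926 >1
  x=-2.914: |R|=1.20128 >1
  x=-2.794: |R|=1.13210 >1
Stable set (-2.5714, 0).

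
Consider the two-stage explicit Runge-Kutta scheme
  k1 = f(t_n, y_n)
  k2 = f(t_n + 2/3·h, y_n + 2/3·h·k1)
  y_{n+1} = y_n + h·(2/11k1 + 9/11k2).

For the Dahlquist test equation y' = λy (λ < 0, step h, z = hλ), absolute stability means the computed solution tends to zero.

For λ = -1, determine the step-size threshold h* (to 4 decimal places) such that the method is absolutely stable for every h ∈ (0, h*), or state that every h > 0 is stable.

(-1.8333,0); λ=-1 ⇒ h* = (11/6)/1 = 1.8333.

Test eqn y'=λy, z=hλ:
  k1=λy_n ⇒ h·k1=z·y_n;  k2=λ(1+2/3z)y_n ⇒ h·k2=z(1+2/3z)y_n
  y_{n+1}/y_n = 1 + 2/11z + 9/11z(1+2/3z) = 1 + z + 6/11z²
  so R(z) = 1 + z + 6/11z².

Solve |R(x)|<1 on ℝ⁻.
x=-1.41: |R|=0.6744
R=1: x+6/11x²=0 ⇒ x=−11/6=-1.8333; min R=1−1/(4·6/11)=0.5417>−1
Confirm numerically:
  x=-1.781: |R|=0.94916 <1
  x=-1.283: |R|=0.61487 <1
  x=-0.773: |R|=0.55292 <1
  x=-2.362: |R|=1.68111 >1
  x=-1.994: |R|=1.17475 >1
Stable set (-1.8333, 0).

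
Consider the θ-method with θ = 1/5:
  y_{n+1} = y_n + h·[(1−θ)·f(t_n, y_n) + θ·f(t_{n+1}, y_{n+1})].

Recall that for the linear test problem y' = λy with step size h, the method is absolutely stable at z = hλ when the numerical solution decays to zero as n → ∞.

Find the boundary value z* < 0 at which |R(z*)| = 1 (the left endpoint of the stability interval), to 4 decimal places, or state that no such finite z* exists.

With y'=λy (z=hλ):
  y_{n+1} = y_n + z·[4/5·y_n + 1/5·y_{n+1}] ⇒ (1 − 1/5z)y_{n+1} = (1 + 4/5z)y_n
  so R(z) = (1 + 4/5z)/(1 − 1/5z).

Boundary: |R(x)|=1, x<0.
x=-0.59: |R|=0.4723
R=−1: 1+4/5x = −1+1/5x ⇒ -3/5x=2 ⇒ x=2/(-3/5)=-3.3333
Confirm numerically:
  x=-2.349: |R|=0.59818 <1
  x=-1.847: |R|=0.34877 <1
  x=-1.634: |R|=0.23153 <1
  x=-3.704: |R|=1.12776 >1
  x=-3.638: |R|=1.10581 >1
So |R|<1 on (-3.3333, 0).

z* = -3.3333.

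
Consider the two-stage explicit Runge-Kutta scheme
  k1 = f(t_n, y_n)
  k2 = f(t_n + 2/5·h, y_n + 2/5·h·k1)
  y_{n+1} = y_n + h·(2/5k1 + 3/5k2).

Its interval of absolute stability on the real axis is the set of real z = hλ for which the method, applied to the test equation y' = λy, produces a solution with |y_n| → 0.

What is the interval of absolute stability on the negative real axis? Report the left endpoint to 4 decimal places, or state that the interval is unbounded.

On y'=λy, z=hλ:
  k1=λy_n ⇒ h·k1=z·y_n;  k2=λ(1+2/5z)y_n ⇒ h·k2=z(1+2/5z)y_n
  y_{n+1}/y_n = 1 + 2/5z + 3/5z(1+2/5z) = 1 + z + 6/25z²
  R(z) = 1 + z + 6/25z².

Find x<0 with |R(x)|<1.
x=-1.5: |R|=0.0400
R=1: x+6/25x²=0 ⇒ x=−25/6=-4.1667; min R=1−1/(4·6/25)=-0.0417>−1
Confirm numerically:
  x=-3.817: |R|=0.67968 <1
  x=-2.861: |R|=0.10348 <1
  x=-2.563: |R|=0.01355 <1
  x=-2.562: |R|=0.01332 <1
  x=-4.704: |R|=1.60663 >1
  x=-4.388: |R|=1.23309 >1
Interval (-4.1667, 0).

z∈(-4.1667,0).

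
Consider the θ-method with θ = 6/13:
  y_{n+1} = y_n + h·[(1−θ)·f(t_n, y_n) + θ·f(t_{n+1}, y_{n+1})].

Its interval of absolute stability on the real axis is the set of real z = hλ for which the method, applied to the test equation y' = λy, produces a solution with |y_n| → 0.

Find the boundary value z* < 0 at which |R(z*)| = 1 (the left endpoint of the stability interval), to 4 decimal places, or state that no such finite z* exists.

left endpoint -26.0000.

With y'=λy (z=hλ):
  y_{n+1} = y_n + z·[7/13·y_n + 6/13·y_{n+1}] ⇒ (1 − 6/13z)y_{n+1} = (1 + 7/13z)y_n
  ⇒ R(z) = (1 + 7/13z)/(1 − 6/13z).

Boundary: |R(x)|=1, x<0.
x=-1.17: |R|=0.2403
R=−1: 1+7/13x = −1+6/13x ⇒ -1/13x=2 ⇒ x=2/(-1/13)=-26.0000
Confirm numerically:
  x=-16.043: |R|=0.90887 <1
  x=-13.959: |R|=0.87555 <1
  x=-12.142: |R|=0.83858 <1
  x=-26.446: |R|=1.00260 >1
  x=-26.354: |R|=1.00207 >1
  x=-26.135: |R|=1.00080 >1
Interval (-26.0000, 0).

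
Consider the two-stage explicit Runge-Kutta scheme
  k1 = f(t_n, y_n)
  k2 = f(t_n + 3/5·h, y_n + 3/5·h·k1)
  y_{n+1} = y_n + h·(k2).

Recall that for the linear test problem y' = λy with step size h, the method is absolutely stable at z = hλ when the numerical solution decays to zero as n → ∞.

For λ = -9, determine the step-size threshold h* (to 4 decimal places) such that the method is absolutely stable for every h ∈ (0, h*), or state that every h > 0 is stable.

(-1.6667,0); λ=-9 ⇒ h* = (5/3)/9 = 0.1852.

Test eqn y'=λy, z=hλ:
  k1=λy_n ⇒ h·k1=z·y_n;  k2=λ(1+3/5z)y_n ⇒ h·k2=z(1+3/5z)y_n
  y_{n+1}/y_n = 1 + z(1+3/5z) = 1 + z + 3/5z²
  ⇒ R(z) = 1 + z + 3/5z².

Find x<0 with |R(x)|<1.
x=-1.53: |R|=0.8745
R=1: x+3/5x²=0 ⇒ x=−5/3=-1.6667; min R=1−1/(4·3/5)=0.5833>−1
Confirm numerically:
  x=-1.514: |R|=0.86132 <1
  x=-1.423: |R|=0.79196 <1
  x=-1.258: |R|=0.69154 <1
  x=-0.994: |R|=0.59882 <1
  x=-2.211: |R|=1.72211 >1
  x=-1.714: |R|=1.04868 >1
Stable set (-1.6667, 0).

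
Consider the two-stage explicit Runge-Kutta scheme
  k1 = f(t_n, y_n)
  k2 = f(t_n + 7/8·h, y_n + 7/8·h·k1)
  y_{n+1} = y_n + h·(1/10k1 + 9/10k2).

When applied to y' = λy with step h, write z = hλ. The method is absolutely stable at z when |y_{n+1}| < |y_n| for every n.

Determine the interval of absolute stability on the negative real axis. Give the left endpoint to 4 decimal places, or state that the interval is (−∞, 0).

Test eqn y'=λy, z=hλ:
  k1=λy_n ⇒ h·k1=z·y_n;  k2=λ(1+7/8z)y_n ⇒ h·k2=z(1+7/8z)y_n
  y_{n+1}/y_n = 1 + 1/10z + 9/10z(1+7/8z) = 1 + z + 63/80z²
  R(z) = 1 + z + 63/80z².

Find x<0 with |R(x)|<1.
x=-1.13: |R|=0.8756
R=1: x+63/80x²=0 ⇒ x=−80/63=-1.2698; min R=1−1/(4·63/80)=0.6825>−1
Confirm numerically:
  x=-0.997: |R|=0.78578 <1
  x=-0.977: |R|=0.77469 <1
  x=-0.859: |R|=0.72208 <1
  x=-0.830: |R|=0.71251 <1
  x=-1.623: |R|=1.45138 >1
  x=-1.489: |R|=1.25698 >1
  x=-1.438: |R|=1.19043 >1
Stable set (-1.2698, 0).

(-1.2698, 0).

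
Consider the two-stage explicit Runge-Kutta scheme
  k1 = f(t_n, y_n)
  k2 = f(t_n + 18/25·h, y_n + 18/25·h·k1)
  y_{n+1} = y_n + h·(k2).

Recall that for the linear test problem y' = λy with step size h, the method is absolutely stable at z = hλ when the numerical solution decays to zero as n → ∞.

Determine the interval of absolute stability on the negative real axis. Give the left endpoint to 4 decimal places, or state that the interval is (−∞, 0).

With y'=λy (z=hλ):
  k1=λy_n ⇒ h·k1=z·y_n;  k2=λ(1+18/25z)y_n ⇒ h·k2=z(1+18/25z)y_n
  y_{n+1}/y_n = 1 + z(1+18/25z) = 1 + z + 18/25z²
  Hence R(z) = 1 + z + 18/25z².

Boundary: |R(x)|=1, x<0.
x=-0.57: |R|=0.6639
R=1: x+18/25x²=0 ⇒ x=−25/18=-1.3889; min R=1−1/(4·18/25)=0.6528>−1
Confirm numerically:
  x=-1.136: |R|=0.79316 <1
  x=-0.988: |R|=0.71482 <1
  x=-0.757: |R|=0.65560 <1
  x=-1.665: |R|=1.33100 >1
  x=-1.487: |R|=1.10504 >1
Interval (-1.3889, 0).

z∈(-1.3889,0).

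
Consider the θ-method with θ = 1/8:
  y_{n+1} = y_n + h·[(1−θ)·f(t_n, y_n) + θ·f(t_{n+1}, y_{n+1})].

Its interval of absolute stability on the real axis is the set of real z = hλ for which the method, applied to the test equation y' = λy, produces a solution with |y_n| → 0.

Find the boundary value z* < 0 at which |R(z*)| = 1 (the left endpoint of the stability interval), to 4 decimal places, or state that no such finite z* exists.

left endpoint -2.6667.

On y'=λy, z=hλ:
  y_{n+1} = y_n + z·[7/8·y_n + 1/8·y_{n+1}] ⇒ (1 − 1/8z)y_{n+1} = (1 + 7/8z)y_n
  ⇒ R(z) = (1 + 7/8z)/(1 − 1/8z).

Find x<0 with |R(x)|<1.
x=-1.39: |R|=0.1842
R=−1: 1+7/8x = −1+1/8x ⇒ -3/4x=2 ⇒ x=2/(-3/4)=-2.6667
Confirm numerically:
  x=-2.617: |R|=0.97193 <1
  x=-2.388: |R|=0.83905 <1
  x=-1.696: |R|=0.39934 <1
  x=-1.453: |R|=0.22966 <1
  x=-2.772: |R|=1.05867 >1
  x=-2.759: |R|=1.05149 >1
Interval (-2.6667, 0).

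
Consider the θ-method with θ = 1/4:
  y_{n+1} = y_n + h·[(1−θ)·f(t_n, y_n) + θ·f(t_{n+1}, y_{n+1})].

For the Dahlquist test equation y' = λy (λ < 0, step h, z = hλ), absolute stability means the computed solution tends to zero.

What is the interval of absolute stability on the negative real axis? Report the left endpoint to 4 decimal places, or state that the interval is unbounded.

z∈(-4.0000,0).

With y'=λy (z=hλ):
  y_{n+1} = y_n + z·[3/4·y_n + 1/4·y_{n+1}] ⇒ (1 − 1/4z)y_{n+1} = (1 + 3/4z)y_n
  ⇒ R(z) = (1 + 3/4z)/(1 − 1/4z).

Find x<0 with |R(x)|<1.
x=-1.51: |R|=0.0962
R=−1: 1+3/4x = −1+1/4x ⇒ -1/2x=2 ⇒ x=2/(-1/2)=-4.0000
Confirm numerically:
  x=-3.494: |R|=0.86496 <1
  x=-2.374: |R|=0.48980 <1
  x=-1.952: |R|=0.31183 <1
  x=-4.492: |R|=1.11587 >1
  x=-4.305: |R|=1.07345 >1
Stable set (-4.0000, 0).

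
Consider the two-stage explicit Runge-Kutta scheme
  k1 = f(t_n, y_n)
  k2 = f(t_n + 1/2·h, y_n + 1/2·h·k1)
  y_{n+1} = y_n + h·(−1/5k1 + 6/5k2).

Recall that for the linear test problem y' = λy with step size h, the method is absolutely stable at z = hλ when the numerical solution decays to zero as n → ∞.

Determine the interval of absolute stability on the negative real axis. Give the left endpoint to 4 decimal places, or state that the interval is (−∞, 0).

Set f=λy, z=hλ:
  k1=λy_n ⇒ h·k1=z·y_n;  k2=λ(1+1/2z)y_n ⇒ h·k2=z(1+1/2z)y_n
  y_{n+1}/y_n = 1 − 1/5z + 6/5z(1+1/2z) = 1 + z + 3/5z²
  Hence R(z) = 1 + z + 3/5z².

Solve |R(x)|<1 on ℝ⁻.
x=-1.55: |R|=0.8915
R=1: x+3/5x²=0 ⇒ x=−5/3=-1.6667; min R=1−1/(4·3/5)=0.5833>−1
Confirm numerically:
  x=-1.176: |R|=0.65379 <1
  x=-1.098: |R|=0.62536 <1
  x=-1.064: |R|=0.61526 <1
  x=-2.031: |R|=1.44398 >1
  x=-1.957: |R|=1.34091 >1
Interval (-1.6667, 0).

(-1.6667, 0).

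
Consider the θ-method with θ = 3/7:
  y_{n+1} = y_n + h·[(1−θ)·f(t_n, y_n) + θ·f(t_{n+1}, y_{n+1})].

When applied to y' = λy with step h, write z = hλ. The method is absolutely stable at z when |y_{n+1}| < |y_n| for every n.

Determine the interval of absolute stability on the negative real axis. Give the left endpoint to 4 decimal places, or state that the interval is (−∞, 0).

(-14.0000, 0).

With y'=λy (z=hλ):
  y_{n+1} = y_n + z·[4/7·y_n + 3/7·y_{n+1}] ⇒ (1 − 3/7z)y_{n+1} = (1 + 4/7z)y_n
  R(z) = (1 + 4/7z)/(1 − 3/7z).

Solve |R(x)|<1 on ℝ⁻.
x=-1: |R|=0.3000
R=−1: 1+4/7x = −1+3/7x ⇒ -1/7x=2 ⇒ x=2/(-1/7)=-14.0000
Confirm numerically:
  x=-10.731: |R|=0.91659 <1
  x=-8.597: |R|=0.83523 <1
  x=-6.805: |R|=0.73755 <1
  x=-14.201: |R|=1.00405 >1
  x=-14.117: |R|=1.00237 >1
Interval (-14.0000, 0).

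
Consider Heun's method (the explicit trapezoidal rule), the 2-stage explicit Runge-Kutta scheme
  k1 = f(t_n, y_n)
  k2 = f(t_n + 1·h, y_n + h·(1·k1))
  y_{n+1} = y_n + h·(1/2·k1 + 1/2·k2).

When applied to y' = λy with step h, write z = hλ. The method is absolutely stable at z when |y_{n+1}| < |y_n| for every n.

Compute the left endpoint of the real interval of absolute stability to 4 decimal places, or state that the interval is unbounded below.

left endpoint -2.0000.

On y'=λy, z=hλ:
  order 2, 2-stage ⇒ R(z)=1+z+z^2/2
  (e.g. R(-1.57)=0.66245, |R|=0.66245)

Boundary: |R(x)|=1, x<0.
x=-1.57: |R|=0.6624
|R(-1.24)|=0.5288 |R(-1.19)|=0.5181 |R(-0.89)|=0.5061
Bisect:
  x_lo=-2.3670 |R|=1.4343  x_hi=-0.2342 |R|=0.7932
  mid=-1.30061 |R|=0.54518 →hi
  mid=-1.83380 |R|=0.84761 →hi
  mid=-2.10039 |R|=1.10543 →lo
  mid=-1.96709 |R|=0.96764 →hi
  mid=-2.03374 |R|=1.03431 →lo
  mid=-2.00042 |R|=1.00042 →lo
  mid=-1.98376 |R|=0.98389 →hi
  mid=-1.99209 |R|=0.99212 →hi
  mid=-1.99625 |R|=0.99626 →hi
  ...
  [-2.00003,-1.99990] ⇒ x*=-2.0000
Interval (-2.0000, 0).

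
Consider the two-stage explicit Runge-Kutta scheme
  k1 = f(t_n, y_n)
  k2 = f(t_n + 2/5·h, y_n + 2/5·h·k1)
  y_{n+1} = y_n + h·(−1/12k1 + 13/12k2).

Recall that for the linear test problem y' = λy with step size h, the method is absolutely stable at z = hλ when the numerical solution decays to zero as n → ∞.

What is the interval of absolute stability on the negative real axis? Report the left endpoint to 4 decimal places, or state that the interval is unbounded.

z∈(-2.3077,0).

Test eqn y'=λy, z=hλ:
  k1=λy_n ⇒ h·k1=z·y_n;  k2=λ(1+2/5z)y_n ⇒ h·k2=z(1+2/5z)y_n
  y_{n+1}/y_n = 1 − 1/12z + 13/12z(1+2/5z) = 1 + z + 13/30z²
  ⇒ R(z) = 1 + z + 13/30z².

Boundary: |R(x)|=1, x<0.
x=-0.76: |R|=0.4903
R=1: x+13/30x²=0 ⇒ x=−30/13=-2.3077; min R=1−1/(4·13/30)=0.4231>−1
Confirm numerically:
  x=-2.068: |R|=0.78520 <1
  x=-1.521: |R|=0.48149 <1
  x=-1.250: |R|=0.42708 <1
  x=-0.978: |R|=0.43648 <1
  x=-2.507: |R|=1.21652 >1
  x=-2.400: |R|=1.09600 >1
So |R|<1 on (-2.3077, 0).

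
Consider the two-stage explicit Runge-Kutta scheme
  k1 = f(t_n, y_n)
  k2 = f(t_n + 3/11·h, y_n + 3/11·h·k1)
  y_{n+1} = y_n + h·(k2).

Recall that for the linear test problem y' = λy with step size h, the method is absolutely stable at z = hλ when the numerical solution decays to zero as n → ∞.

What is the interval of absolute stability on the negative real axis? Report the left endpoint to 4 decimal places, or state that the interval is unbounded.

Test eqn y'=λy, z=hλ:
  k1=λy_n ⇒ h·k1=z·y_n;  k2=λ(1+3/11z)y_n ⇒ h·k2=z(1+3/11z)y_n
  y_{n+1}/y_n = 1 + z(1+3/11z) = 1 + z + 3/11z²
  so R(z) = 1 + z + 3/11z².

Need |R(x)|<1, x<0.
x=-1.17: |R|=0.2033
R=1: x+3/11x²=0 ⇒ x=−11/3=-3.6667; min R=1−1/(4·3/11)=0.0833>−1
Confirm numerically:
  x=-3.548: |R|=0.88517 <1
  x=-2.875: |R|=0.37926 <1
  x=-2.128: |R|=0.10701 <1
  x=-3.907: |R|=1.25609 >1
  x=-3.904: |R|=1.25270 >1
Interval (-3.6667, 0).

(-3.6667, 0).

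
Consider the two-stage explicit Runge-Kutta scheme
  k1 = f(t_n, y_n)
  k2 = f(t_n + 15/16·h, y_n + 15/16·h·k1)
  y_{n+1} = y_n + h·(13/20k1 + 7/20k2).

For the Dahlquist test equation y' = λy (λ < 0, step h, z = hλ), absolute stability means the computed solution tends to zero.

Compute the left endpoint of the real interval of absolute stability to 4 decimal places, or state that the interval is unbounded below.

Set f=λy, z=hλ:
  k1=λy_n ⇒ h·k1=z·y_n;  k2=λ(1+15/16z)y_n ⇒ h·k2=z(1+15/16z)y_n
  y_{n+1}/y_n = 1 + 13/20z + 7/20z(1+15/16z) = 1 + z + 21/64z²
  ⇒ R(z) = 1 + z + 21/64z².

Find x<0 with |R(x)|<1.
x=-0.81: |R|=0.4053
R=1: x+21/64x²=0 ⇒ x=−64/21=-3.0476; min R=1−1/(4·21/64)=0.2381>−1
Confirm numerically:
  x=-2.727: |R|=0.71311 <1
  x=-2.330: |R|=0.45136 <1
  x=-1.382: |R|=0.24469 <1
  x=-3.582: |R|=1.62808 >1
  x=-3.152: |R|=1.10796 >1
Interval (-3.0476, 0).

left endpoint -3.0476.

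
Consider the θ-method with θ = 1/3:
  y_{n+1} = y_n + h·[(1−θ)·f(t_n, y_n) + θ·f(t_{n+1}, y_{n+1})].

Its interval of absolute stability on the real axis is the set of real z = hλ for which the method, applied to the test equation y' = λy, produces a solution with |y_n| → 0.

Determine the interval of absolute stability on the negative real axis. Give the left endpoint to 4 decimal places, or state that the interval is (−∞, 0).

(-6.0000, 0).

Set f=λy, z=hλ:
  y_{n+1} = y_n + z·[2/3·y_n + 1/3·y_{n+1}] ⇒ (1 − 1/3z)y_{n+1} = (1 + 2/3z)y_n
  Hence R(z) = (1 + 2/3z)/(1 − 1/3z).

Solve |R(x)|<1 on ℝ⁻.
x=-0.79: |R|=0.3747
R=−1: 1+2/3x = −1+1/3x ⇒ -1/3x=2 ⇒ x=2/(-1/3)=-6.0000
Confirm numerically:
  x=-4.575: |R|=0.81188 <1
  x=-3.536: |R|=0.62301 <1
  x=-2.524: |R|=0.37075 <1
  x=-6.416: |R|=1.04418 >1
  x=-6.406: |R|=1.04316 >1
So |R|<1 on (-6.0000, 0).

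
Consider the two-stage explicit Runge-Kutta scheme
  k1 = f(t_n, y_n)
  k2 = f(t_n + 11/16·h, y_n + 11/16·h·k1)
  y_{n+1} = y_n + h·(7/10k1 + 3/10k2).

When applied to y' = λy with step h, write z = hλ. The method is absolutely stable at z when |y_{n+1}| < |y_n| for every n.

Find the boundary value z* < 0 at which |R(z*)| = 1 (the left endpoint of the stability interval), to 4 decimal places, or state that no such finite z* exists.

On y'=λy, z=hλ:
  k1=λy_n ⇒ h·k1=z·y_n;  k2=λ(1+11/16z)y_n ⇒ h·k2=z(1+11/16z)y_n
  y_{n+1}/y_n = 1 + 7/10z + 3/10z(1+11/16z) = 1 + z + 33/160z²
  Hence R(z) = 1 + z + 33/160z².

Find x<0 with |R(x)|<1.
x=-0.51: |R|=0.5436
R=1: x+33/160x²=0 ⇒ x=−160/33=-4.8485; min R=1−1/(4·33/160)=-0.2121>−1
Confirm numerically:
  x=-3.856: |R|=0.21068 <1
  x=-3.617: |R|=0.08130 <1
  x=-3.462: |R|=0.01000 <1
  x=-2.166: |R|=0.19837 <1
  x=-5.440: |R|=1.66368 >1
  x=-5.126: |R|=1.29340 >1
So |R|<1 on (-4.8485, 0).

z* = -4.8485.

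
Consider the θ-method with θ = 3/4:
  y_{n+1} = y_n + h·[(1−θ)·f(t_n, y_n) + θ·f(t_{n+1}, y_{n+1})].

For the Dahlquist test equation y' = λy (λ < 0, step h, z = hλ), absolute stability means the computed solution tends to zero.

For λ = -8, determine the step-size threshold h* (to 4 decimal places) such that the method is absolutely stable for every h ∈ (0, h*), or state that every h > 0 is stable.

(−∞, 0) — no finite endpoint. Any h>0 works for λ=-8.

With y'=λy (z=hλ):
  y_{n+1} = y_n + z·[1/4·y_n + 3/4·y_{n+1}] ⇒ (1 − 3/4z)y_{n+1} = (1 + 1/4z)y_n
  ⇒ R(z) = (1 + 1/4z)/(1 − 3/4z).

Solve |R(x)|<1 on ℝ⁻.
x=-1.75: |R|=0.2432
x=-2: |R|=0.2000
x=-10: |R|=0.1765
x=-100: |R|=0.3158
θ=3/4≥1/2 ⇒ |1+1/4x|<|1−3/4x| ∀x<0 ⇒ stable on all of ℝ⁻.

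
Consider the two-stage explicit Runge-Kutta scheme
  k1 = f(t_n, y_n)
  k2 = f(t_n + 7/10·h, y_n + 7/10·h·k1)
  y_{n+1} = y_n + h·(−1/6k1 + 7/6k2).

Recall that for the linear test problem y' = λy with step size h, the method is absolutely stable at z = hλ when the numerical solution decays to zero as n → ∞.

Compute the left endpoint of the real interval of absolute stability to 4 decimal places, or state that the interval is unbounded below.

With y'=λy (z=hλ):
  k1=λy_n ⇒ h·k1=z·y_n;  k2=λ(1+7/10z)y_n ⇒ h·k2=z(1+7/10z)y_n
  y_{n+1}/y_n = 1 − 1/6z + 7/6z(1+7/10z) = 1 + z + 49/60z²
  Hence R(z) = 1 + z + 49/60z².

Need |R(x)|<1, x<0.
x=-1.74: |R|=1.7325
R=1: x+49/60x²=0 ⇒ x=−60/49=-1.2245; min R=1−1/(4·49/60)=0.6939>−1
Confirm numerically:
  x=-1.138: |R|=0.91962 <1
  x=-1.136: |R|=0.91791 <1
  x=-0.592: |R|=0.69421 <1
  x=-1.737: |R|=1.72702 >1
  x=-1.528: |R|=1.37874 >1
  x=-1.267: |R|=1.04399 >1
Stable set (-1.2245, 0).

left endpoint -1.2245.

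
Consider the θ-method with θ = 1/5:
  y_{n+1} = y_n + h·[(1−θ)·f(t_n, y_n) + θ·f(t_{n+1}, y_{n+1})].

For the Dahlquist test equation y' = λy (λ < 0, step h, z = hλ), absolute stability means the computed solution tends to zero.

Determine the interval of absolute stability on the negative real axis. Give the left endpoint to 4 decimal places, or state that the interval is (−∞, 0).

Test eqn y'=λy, z=hλ:
  y_{n+1} = y_n + z·[4/5·y_n + 1/5·y_{n+1}] ⇒ (1 − 1/5z)y_{n+1} = (1 + 4/5z)y_n
  Hence R(z) = (1 + 4/5z)/(1 − 1/5z).

Solve |R(x)|<1 on ℝ⁻.
x=-0.41: |R|=0.6211
R=−1: 1+4/5x = −1+1/5x ⇒ -3/5x=2 ⇒ x=2/(-3/5)=-3.3333
Confirm numerically:
  x=-2.691: |R|=0.74945 <1
  x=-2.635: |R|=0.72561 <1
  x=-2.463: |R|=0.65014 <1
  x=-2.110: |R|=0.48383 <1
  x=-3.750: |R|=1.14286 >1
  x=-3.490: |R|=1.05536 >1
Interval (-3.3333, 0).

(-3.3333, 0).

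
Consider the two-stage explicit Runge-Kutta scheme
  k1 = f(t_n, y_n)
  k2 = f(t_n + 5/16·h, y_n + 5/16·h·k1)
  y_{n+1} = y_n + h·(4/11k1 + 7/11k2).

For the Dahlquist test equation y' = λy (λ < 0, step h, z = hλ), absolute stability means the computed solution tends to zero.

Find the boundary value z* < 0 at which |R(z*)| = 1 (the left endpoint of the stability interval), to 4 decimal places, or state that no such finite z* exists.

Set f=λy, z=hλ:
  k1=λy_n ⇒ h·k1=z·y_n;  k2=λ(1+5/16z)y_n ⇒ h·k2=z(1+5/16z)y_n
  y_{n+1}/y_n = 1 + 4/11z + 7/11z(1+5/16z) = 1 + z + 35/176z²
  Hence R(z) = 1 + z + 35/176z².

Need |R(x)|<1, x<0.
x=-1.42: |R|=0.0190
R=1: x+35/176x²=0 ⇒ x=−176/35=-5.0286; min R=1−1/(4·35/176)=-0.2571>−1
Confirm numerically:
  x=-4.531: |R|=0.55166 <1
  x=-3.600: |R|=0.02273 <1
  x=-3.243: |R|=0.15154 <1
  x=-2.893: |R|=0.22862 <1
  x=-5.076: |R|=1.04788 >1
  x=-5.072: |R|=1.04380 >1
So |R|<1 on (-5.0286, 0).

z* = -5.0286.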